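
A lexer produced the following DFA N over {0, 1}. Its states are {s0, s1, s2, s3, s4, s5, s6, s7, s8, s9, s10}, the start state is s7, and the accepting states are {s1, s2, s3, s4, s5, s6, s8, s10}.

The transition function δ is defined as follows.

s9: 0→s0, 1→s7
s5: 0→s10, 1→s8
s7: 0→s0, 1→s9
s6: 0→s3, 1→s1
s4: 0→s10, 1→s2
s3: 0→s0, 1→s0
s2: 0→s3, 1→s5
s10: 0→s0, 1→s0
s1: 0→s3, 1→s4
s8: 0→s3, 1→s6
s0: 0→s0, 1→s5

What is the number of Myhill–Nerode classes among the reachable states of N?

4

Start with accepting vs non-accepting: {s1,s2,s3,s4,s5,s6,s8,s10} | {s0,s7,s9}.
Split {s1,s2,s3,s4,s5,s6,s8,s10} by δ(·,0) → {s1,s2,s4,s5,s6,s8} and {s3,s10}.
Split {s0,s7,s9} by δ(·,1) → {s7,s9} and {s0}.
No further refinement is possible. Final partition (4 blocks): {s1,s2,s4,s5,s6,s8} | {s7,s9} | {s3,s10} | {s0}.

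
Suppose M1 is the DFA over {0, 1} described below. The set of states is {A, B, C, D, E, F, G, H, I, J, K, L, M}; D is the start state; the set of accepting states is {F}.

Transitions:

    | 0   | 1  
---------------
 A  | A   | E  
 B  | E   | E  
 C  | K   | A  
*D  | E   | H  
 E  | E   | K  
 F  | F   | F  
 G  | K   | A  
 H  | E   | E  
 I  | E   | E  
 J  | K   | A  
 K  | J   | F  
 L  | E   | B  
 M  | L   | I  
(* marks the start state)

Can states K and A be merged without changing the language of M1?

States {B,C,G,I,L,M} cannot be reached from the start state, so discard them.
Start with accepting vs non-accepting: {F} | {A,D,E,H,J,K}.
On input 1, block {A,D,E,H,J,K} splits into {A,D,E,H,J} and {K}.
On input 0, block {A,D,E,H,J} splits into {A,D,E,H} and {J}.
On input 1, block {A,D,E,H} splits into {A,D,H} and {E}.
On input 0, block {A,D,H} splits into {D,H} and {A}.
Refine {D,H} on symbol 1: members go to different blocks, giving {D} and {H}.
No further refinement is possible. Final partition (7 blocks): {F} | {D} | {K} | {J} | {E} | {A} | {H}.
K and A end up in different blocks, so they are distinguishable. For instance, the string '1' is accepted from only K.

No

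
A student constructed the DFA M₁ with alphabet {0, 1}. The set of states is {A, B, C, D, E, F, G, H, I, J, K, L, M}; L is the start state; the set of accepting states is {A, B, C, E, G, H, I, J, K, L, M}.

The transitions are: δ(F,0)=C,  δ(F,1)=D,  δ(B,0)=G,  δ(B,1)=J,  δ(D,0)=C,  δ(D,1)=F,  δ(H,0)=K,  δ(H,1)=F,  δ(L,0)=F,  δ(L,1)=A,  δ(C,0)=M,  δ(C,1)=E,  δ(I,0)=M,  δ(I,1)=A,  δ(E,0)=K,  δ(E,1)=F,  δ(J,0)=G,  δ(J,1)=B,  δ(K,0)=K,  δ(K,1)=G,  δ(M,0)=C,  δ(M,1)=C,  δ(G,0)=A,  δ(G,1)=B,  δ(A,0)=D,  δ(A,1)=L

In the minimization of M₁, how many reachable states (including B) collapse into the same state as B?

2

States {H,I} cannot be reached from the start state, so discard them.
Start with accepting vs non-accepting: {A,B,C,E,G,J,K,L,M} | {D,F}.
Refine {A,B,C,E,G,J,K,L,M} on symbol 0: members go to different blocks, giving {B,C,E,G,J,K,M} and {A,L}.
Split {B,C,E,G,J,K,M} by δ(·,0) → {B,C,E,J,K,M} and {G}.
On input 0, block {B,C,E,J,K,M} splits into {C,E,K,M} and {B,J}.
Refine {C,E,K,M} on symbol 1: members go to different blocks, giving {C,M} and {E} and {K}.
Refine {C,M} on symbol 1: members go to different blocks, giving {C} and {M}.
The partition is now stable with 8 blocks: {C} | {D,F} | {A,L} | {G} | {B,J} | {E} | {K} | {M}.
State B belongs to the block {B,J}, which has 2 states.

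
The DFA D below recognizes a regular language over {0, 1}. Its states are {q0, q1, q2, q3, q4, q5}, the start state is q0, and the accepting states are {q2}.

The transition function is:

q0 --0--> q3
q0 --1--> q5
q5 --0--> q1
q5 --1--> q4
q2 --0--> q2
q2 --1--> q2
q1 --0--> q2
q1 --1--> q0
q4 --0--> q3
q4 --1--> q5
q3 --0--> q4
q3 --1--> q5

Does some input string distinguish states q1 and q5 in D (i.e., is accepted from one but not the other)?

Yes

Initial partition by acceptance: {q2} | {q0,q1,q3,q4,q5}.
On input 0, block {q0,q1,q3,q4,q5} splits into {q0,q3,q4,q5} and {q1}.
Split {q0,q3,q4,q5} by δ(·,0) → {q0,q3,q4} and {q5}.
The partition is now stable with 4 blocks: {q2} | {q0,q3,q4} | {q1} | {q5}.
q1 and q5 end up in different blocks, so they are distinguishable. For instance, the string '0' is accepted from only q1.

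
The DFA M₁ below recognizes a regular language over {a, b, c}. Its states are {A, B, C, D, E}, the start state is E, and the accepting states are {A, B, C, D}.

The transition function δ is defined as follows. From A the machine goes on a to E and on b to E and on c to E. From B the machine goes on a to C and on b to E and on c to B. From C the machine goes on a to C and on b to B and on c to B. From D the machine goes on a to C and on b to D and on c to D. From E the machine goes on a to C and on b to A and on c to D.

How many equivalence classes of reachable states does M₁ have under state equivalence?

Every state is reachable, so we keep all 5.
Initial partition by acceptance: {A,B,C,D} | {E}.
On input a, block {A,B,C,D} splits into {B,C,D} and {A}.
Split {B,C,D} by δ(·,b) → {C,D} and {B}.
Split {C,D} by δ(·,b) → {C} and {D}.
No further refinement is possible. Final partition (5 blocks): {C} | {E} | {A} | {B} | {D}.

5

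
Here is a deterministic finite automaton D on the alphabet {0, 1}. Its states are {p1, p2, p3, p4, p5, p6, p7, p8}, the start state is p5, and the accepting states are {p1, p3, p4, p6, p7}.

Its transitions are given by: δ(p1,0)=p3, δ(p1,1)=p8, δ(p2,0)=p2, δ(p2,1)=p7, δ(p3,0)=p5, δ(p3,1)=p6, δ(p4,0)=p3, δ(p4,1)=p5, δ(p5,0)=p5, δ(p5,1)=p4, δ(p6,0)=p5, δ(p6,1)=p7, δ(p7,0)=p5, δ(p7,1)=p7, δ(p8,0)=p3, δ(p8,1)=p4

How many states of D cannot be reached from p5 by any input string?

Starting at p5 and following transitions, the reachable set is {p3, p4, p5, p6, p7}. That leaves p1, p2, p8 unreachable — 3 in total.

3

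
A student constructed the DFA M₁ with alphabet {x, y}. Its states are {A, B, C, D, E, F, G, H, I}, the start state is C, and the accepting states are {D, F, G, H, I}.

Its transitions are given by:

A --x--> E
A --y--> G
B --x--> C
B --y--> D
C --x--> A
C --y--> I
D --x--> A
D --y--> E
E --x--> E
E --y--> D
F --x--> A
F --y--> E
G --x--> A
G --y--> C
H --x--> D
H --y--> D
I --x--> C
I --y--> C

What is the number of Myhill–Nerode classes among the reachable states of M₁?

First remove the unreachable states {B,F,H}; 6 states remain.
P0 = {D,G,I} | {A,C,E}.
Stable partition: {D,G,I} | {A,C,E} — 2 equivalence classes.

2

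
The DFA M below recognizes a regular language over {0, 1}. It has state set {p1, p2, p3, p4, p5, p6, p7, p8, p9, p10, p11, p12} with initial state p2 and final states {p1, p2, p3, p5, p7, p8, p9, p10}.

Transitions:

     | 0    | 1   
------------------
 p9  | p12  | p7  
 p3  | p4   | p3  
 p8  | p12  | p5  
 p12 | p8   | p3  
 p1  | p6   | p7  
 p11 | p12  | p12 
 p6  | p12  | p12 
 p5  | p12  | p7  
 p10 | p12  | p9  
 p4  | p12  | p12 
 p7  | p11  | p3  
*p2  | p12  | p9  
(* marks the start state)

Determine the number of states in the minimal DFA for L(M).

5

States {p1,p6,p10} cannot be reached from the start state, so discard them.
Start with accepting vs non-accepting: {p2,p3,p5,p7,p8,p9} | {p4,p11,p12}.
On input 0, block {p4,p11,p12} splits into {p4,p11} and {p12}.
Refine {p2,p3,p5,p7,p8,p9} on symbol 0: members go to different blocks, giving {p2,p5,p8,p9} and {p3,p7}.
Split {p2,p5,p8,p9} by δ(·,1) → {p2,p8} and {p5,p9}.
Stable partition: {p2,p8} | {p4,p11} | {p12} | {p3,p7} | {p5,p9} — 5 equivalence classes.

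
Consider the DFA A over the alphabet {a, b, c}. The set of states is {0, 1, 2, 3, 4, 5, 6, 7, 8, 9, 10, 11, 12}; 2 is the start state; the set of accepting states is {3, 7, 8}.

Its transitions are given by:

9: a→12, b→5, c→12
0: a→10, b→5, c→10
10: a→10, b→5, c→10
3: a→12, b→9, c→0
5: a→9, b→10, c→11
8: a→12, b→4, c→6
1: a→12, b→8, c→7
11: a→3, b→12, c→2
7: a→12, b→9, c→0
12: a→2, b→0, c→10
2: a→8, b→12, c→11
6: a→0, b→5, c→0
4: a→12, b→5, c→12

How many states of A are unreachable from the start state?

2

Starting at 2 and following transitions, the reachable set is {0, 2, 3, 4, 5, 6, 8, 9, 10, 11, 12}. That leaves 1, 7 unreachable — 2 in total.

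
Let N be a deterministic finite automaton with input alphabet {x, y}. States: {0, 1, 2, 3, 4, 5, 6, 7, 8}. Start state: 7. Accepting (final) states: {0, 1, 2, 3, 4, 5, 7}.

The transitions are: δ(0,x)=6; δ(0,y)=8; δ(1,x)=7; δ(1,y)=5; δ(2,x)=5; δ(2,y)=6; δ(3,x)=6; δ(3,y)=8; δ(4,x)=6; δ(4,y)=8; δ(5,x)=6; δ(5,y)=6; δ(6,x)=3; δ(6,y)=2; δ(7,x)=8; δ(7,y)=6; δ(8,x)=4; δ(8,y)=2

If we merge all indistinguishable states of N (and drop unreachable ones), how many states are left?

States {0,1} cannot be reached from the start state, so discard them.
P0 = {2,3,4,5,7} | {6,8}.
Split {2,3,4,5,7} by δ(·,x) → {3,4,5,7} and {2}.
No further refinement is possible. Final partition (3 blocks): {3,4,5,7} | {6,8} | {2}.

3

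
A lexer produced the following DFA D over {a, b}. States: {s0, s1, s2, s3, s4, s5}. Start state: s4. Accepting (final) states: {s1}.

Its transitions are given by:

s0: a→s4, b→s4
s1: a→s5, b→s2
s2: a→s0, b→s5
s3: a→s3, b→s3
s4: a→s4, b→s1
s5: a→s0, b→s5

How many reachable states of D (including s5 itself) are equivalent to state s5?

Reachable states from the start: {s0,s1,s2,s4,s5}. Unreachable: {s3} — drop them.
Start with accepting vs non-accepting: {s1} | {s0,s2,s4,s5}.
Refine {s0,s2,s4,s5} on symbol b: members go to different blocks, giving {s0,s2,s5} and {s4}.
Refine {s0,s2,s5} on symbol a: members go to different blocks, giving {s2,s5} and {s0}.
No further refinement is possible. Final partition (4 blocks): {s1} | {s2,s5} | {s4} | {s0}.
The equivalence class containing s5 is {s2,s5}, of size 2.

2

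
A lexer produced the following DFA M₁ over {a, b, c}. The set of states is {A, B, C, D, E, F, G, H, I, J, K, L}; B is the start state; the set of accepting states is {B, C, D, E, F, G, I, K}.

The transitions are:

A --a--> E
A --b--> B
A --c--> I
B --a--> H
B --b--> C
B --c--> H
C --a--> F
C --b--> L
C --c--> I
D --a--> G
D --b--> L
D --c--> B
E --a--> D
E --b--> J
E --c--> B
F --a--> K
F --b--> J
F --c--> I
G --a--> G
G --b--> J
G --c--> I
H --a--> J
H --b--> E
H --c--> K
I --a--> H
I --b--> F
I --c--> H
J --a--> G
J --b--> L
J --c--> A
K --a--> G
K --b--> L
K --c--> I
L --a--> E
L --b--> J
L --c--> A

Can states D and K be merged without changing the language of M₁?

Yes

Start with accepting vs non-accepting: {B,C,D,E,F,G,I,K} | {A,H,J,L}.
On input a, block {B,C,D,E,F,G,I,K} splits into {C,D,E,F,G,K} and {B,I}.
On input a, block {A,H,J,L} splits into {A,J,L} and {H}.
Refine {A,J,L} on symbol b: members go to different blocks, giving {J,L} and {A}.
Stable partition: {C,D,E,F,G,K} | {J,L} | {B,I} | {H} | {A} — 5 equivalence classes.
D and K lie in the same block of the stable partition, so they are equivalent — no string distinguishes them.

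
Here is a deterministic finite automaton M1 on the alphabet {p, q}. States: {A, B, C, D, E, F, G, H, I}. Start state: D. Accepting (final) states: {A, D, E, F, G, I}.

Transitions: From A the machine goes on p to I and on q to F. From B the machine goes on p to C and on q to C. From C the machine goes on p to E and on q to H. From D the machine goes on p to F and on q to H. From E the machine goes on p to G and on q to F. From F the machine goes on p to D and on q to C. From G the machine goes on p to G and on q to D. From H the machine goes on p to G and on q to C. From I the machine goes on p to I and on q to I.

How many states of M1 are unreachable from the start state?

No path from D leads to A, B, I; the other 6 states are all reachable.

3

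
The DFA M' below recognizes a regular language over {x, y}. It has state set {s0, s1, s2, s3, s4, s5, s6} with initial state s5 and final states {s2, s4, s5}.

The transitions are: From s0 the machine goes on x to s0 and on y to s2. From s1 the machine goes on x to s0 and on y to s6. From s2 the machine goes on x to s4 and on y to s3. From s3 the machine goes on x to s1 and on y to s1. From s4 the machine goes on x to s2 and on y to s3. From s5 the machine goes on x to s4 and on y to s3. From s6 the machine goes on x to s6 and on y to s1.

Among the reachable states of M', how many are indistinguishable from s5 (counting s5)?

3

Start with accepting vs non-accepting: {s2,s4,s5} | {s0,s1,s3,s6}.
Split {s0,s1,s3,s6} by δ(·,y) → {s1,s3,s6} and {s0}.
On input x, block {s1,s3,s6} splits into {s3,s6} and {s1}.
Split {s3,s6} by δ(·,x) → {s3} and {s6}.
The partition is now stable with 5 blocks: {s2,s4,s5} | {s3} | {s0} | {s1} | {s6}.
The equivalence class containing s5 is {s2,s4,s5}, of size 3.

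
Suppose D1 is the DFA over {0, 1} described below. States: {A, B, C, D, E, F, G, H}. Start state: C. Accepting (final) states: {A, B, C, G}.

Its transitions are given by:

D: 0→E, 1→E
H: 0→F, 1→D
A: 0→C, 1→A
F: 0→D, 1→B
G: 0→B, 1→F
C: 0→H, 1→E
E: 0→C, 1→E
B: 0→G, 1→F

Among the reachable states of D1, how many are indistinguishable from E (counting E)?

First remove the unreachable states {A}; 7 states remain.
Initial partition by acceptance: {B,C,G} | {D,E,F,H}.
Refine {B,C,G} on symbol 0: members go to different blocks, giving {B,G} and {C}.
Split {D,E,F,H} by δ(·,0) → {D,F,H} and {E}.
Refine {D,F,H} on symbol 0: members go to different blocks, giving {F,H} and {D}.
On input 0, block {F,H} splits into {F} and {H}.
No further refinement is possible. Final partition (6 blocks): {B,G} | {F} | {C} | {E} | {D} | {H}.
The equivalence class containing E is {E}, of size 1.

1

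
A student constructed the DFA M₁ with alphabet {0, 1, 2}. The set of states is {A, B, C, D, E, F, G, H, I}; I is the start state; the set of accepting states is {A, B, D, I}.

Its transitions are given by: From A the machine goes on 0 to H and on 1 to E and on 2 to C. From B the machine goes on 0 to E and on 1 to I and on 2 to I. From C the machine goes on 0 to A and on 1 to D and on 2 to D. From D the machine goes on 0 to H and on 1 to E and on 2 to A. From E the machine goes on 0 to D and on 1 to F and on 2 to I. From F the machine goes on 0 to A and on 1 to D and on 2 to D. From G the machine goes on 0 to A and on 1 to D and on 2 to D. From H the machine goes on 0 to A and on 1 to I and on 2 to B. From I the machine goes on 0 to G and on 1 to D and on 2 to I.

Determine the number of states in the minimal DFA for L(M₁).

P0 = {A,B,D,I} | {C,E,F,G,H}.
Split {A,B,D,I} by δ(·,1) → {A,D} and {B,I}.
On input 2, block {A,D} splits into {A} and {D}.
Refine {C,E,F,G,H} on symbol 0: members go to different blocks, giving {C,F,G,H} and {E}.
Refine {C,F,G,H} on symbol 1: members go to different blocks, giving {C,F,G} and {H}.
Refine {B,I} on symbol 0: members go to different blocks, giving {B} and {I}.
No further refinement is possible. Final partition (7 blocks): {A} | {C,F,G} | {B} | {D} | {E} | {H} | {I}.

7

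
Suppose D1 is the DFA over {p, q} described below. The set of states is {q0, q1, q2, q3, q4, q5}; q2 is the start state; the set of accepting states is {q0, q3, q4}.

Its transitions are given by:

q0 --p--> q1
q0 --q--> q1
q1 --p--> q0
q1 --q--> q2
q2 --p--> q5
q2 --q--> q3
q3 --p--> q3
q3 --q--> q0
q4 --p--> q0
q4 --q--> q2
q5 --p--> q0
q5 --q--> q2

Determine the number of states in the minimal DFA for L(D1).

4

Reachable states from the start: {q0,q1,q2,q3,q5}. Unreachable: {q4} — drop them.
Initial partition by acceptance: {q0,q3} | {q1,q2,q5}.
Refine {q0,q3} on symbol p: members go to different blocks, giving {q0} and {q3}.
Refine {q1,q2,q5} on symbol p: members go to different blocks, giving {q1,q5} and {q2}.
No further refinement is possible. Final partition (4 blocks): {q0} | {q1,q5} | {q3} | {q2}.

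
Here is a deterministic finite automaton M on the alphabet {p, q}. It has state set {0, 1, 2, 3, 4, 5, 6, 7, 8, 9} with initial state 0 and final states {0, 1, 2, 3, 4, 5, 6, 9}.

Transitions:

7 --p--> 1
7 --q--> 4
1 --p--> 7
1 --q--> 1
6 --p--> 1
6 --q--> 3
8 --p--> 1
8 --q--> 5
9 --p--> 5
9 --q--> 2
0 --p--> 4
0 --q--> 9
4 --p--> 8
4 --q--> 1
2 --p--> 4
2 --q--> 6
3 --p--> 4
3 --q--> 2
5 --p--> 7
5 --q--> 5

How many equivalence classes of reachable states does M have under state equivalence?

Initial partition by acceptance: {0,1,2,3,4,5,6,9} | {7,8}.
On input p, block {0,1,2,3,4,5,6,9} splits into {0,2,3,6,9} and {1,4,5}.
Stable partition: {0,2,3,6,9} | {7,8} | {1,4,5} — 3 equivalence classes.

3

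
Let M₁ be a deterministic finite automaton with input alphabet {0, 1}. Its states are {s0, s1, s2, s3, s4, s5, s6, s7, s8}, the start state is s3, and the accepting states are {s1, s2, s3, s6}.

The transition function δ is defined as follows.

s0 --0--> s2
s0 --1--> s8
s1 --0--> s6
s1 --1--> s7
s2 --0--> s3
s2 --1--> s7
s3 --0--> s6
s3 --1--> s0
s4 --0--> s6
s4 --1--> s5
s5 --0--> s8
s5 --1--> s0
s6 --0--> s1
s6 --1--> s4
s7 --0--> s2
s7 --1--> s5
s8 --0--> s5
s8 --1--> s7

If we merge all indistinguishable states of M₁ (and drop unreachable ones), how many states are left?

All states are reachable from the start state.
Initial partition by acceptance: {s1,s2,s3,s6} | {s0,s4,s5,s7,s8}.
On input 0, block {s0,s4,s5,s7,s8} splits into {s0,s4,s7} and {s5,s8}.
No further refinement is possible. Final partition (3 blocks): {s1,s2,s3,s6} | {s0,s4,s7} | {s5,s8}.

3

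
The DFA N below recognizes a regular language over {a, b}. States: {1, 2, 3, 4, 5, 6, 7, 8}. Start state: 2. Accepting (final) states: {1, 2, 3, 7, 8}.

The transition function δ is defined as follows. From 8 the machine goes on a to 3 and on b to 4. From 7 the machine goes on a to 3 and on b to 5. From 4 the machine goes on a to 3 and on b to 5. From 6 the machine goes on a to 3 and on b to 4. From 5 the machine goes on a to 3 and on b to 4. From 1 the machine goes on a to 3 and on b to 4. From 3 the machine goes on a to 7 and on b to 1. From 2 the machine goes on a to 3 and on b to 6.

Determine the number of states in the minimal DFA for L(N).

3

States {8} cannot be reached from the start state, so discard them.
Initial partition by acceptance: {1,2,3,7} | {4,5,6}.
Refine {1,2,3,7} on symbol b: members go to different blocks, giving {1,2,7} and {3}.
The partition is now stable with 3 blocks: {1,2,7} | {4,5,6} | {3}.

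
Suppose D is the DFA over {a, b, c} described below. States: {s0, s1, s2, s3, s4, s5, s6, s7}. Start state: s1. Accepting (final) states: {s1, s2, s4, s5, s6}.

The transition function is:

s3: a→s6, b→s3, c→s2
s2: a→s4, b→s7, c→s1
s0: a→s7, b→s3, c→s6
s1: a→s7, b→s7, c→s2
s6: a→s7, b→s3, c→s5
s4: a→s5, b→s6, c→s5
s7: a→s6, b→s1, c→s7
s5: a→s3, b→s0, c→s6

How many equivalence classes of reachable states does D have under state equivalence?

Every state is reachable, so we keep all 8.
P0 = {s1,s2,s4,s5,s6} | {s0,s3,s7}.
On input a, block {s1,s2,s4,s5,s6} splits into {s1,s5,s6} and {s2,s4}.
Split {s1,s5,s6} by δ(·,c) → {s5,s6} and {s1}.
On input a, block {s0,s3,s7} splits into {s3,s7} and {s0}.
Split {s5,s6} by δ(·,b) → {s5} and {s6}.
On input b, block {s3,s7} splits into {s3} and {s7}.
Refine {s2,s4} on symbol a: members go to different blocks, giving {s2} and {s4}.
No further refinement is possible. Final partition (8 blocks): {s5} | {s3} | {s2} | {s1} | {s0} | {s6} | {s7} | {s4}.

8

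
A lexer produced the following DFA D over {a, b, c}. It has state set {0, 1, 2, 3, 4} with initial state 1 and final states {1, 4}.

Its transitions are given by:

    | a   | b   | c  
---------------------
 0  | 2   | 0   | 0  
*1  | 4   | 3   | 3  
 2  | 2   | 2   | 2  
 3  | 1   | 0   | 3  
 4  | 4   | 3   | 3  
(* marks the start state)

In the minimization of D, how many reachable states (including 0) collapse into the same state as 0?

2

Start with accepting vs non-accepting: {1,4} | {0,2,3}.
On input a, block {0,2,3} splits into {0,2} and {3}.
No further refinement is possible. Final partition (3 blocks): {1,4} | {0,2} | {3}.
State 0 belongs to the block {0,2}, which has 2 states.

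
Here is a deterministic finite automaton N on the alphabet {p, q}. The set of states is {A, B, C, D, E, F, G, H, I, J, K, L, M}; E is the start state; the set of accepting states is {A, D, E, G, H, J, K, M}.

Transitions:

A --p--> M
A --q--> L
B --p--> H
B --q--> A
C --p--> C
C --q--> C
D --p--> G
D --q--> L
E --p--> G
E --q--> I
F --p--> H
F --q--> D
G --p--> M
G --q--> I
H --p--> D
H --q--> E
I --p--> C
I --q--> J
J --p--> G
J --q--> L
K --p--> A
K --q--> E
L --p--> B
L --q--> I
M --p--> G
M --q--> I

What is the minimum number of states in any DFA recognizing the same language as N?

7

Reachable states from the start: {A,B,C,D,E,G,H,I,J,L,M}. Unreachable: {F,K} — drop them.
Start with accepting vs non-accepting: {A,D,E,G,H,J,M} | {B,C,I,L}.
On input q, block {A,D,E,G,H,J,M} splits into {A,D,E,G,J,M} and {H}.
On input p, block {B,C,I,L} splits into {C,I,L} and {B}.
Refine {C,I,L} on symbol p: members go to different blocks, giving {C,I} and {L}.
On input q, block {A,D,E,G,J,M} splits into {A,D,J} and {E,G,M}.
Split {C,I} by δ(·,q) → {C} and {I}.
Stable partition: {A,D,J} | {C} | {H} | {B} | {L} | {E,G,M} | {I} — 7 equivalence classes.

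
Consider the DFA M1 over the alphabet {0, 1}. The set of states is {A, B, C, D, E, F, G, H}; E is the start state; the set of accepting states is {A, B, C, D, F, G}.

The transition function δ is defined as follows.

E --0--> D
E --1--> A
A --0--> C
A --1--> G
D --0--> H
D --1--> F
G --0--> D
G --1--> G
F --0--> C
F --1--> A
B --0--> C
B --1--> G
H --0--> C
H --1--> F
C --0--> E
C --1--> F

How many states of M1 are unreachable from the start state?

Starting at E and following transitions, the reachable set is {A, C, D, E, F, G, H}. That leaves B unreachable — 1 in total.

1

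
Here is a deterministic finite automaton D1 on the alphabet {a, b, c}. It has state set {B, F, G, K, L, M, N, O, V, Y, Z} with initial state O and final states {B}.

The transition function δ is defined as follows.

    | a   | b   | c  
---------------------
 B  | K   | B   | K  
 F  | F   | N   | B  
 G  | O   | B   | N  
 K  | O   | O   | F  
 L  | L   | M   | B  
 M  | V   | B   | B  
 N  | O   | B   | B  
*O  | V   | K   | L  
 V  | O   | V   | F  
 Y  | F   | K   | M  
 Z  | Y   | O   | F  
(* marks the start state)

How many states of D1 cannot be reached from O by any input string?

No path from O leads to G, Y, Z; the other 8 states are all reachable.

3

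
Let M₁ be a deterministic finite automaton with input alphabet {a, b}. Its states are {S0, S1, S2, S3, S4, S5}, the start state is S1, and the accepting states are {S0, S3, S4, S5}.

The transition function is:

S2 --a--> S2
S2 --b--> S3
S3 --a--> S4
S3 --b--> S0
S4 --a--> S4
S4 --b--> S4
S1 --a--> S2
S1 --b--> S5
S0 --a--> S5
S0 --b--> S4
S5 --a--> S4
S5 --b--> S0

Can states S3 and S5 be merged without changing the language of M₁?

Yes

All states are reachable from the start state.
Start with accepting vs non-accepting: {S0,S3,S4,S5} | {S1,S2}.
No further refinement is possible. Final partition (2 blocks): {S0,S3,S4,S5} | {S1,S2}.
S3 and S5 lie in the same block of the stable partition, so they are equivalent — no string distinguishes them.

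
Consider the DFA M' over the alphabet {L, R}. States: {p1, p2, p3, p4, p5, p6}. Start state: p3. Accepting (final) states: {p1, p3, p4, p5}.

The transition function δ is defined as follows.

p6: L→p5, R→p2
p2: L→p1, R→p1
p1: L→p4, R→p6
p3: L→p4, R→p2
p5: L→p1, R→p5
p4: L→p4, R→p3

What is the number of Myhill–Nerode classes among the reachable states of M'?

Every state is reachable, so we keep all 6.
P0 = {p1,p3,p4,p5} | {p2,p6}.
Refine {p1,p3,p4,p5} on symbol R: members go to different blocks, giving {p1,p3} and {p4,p5}.
On input L, block {p2,p6} splits into {p2} and {p6}.
On input R, block {p1,p3} splits into {p1} and {p3}.
Split {p4,p5} by δ(·,L) → {p4} and {p5}.
No further refinement is possible. Final partition (6 blocks): {p1} | {p2} | {p4} | {p6} | {p3} | {p5}.

6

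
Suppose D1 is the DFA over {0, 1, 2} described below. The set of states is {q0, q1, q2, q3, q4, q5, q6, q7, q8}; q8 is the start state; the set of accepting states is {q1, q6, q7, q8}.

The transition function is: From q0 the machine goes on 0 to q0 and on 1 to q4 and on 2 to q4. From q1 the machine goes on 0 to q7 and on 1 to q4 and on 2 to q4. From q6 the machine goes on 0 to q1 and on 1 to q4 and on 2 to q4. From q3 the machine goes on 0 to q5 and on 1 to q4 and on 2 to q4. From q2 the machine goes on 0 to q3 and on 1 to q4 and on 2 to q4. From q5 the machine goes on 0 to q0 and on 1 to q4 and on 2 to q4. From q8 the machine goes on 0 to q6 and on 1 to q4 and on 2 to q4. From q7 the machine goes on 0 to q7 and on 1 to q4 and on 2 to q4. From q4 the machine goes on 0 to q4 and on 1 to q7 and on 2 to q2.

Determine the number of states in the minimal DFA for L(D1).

All states are reachable from the start state.
P0 = {q1,q6,q7,q8} | {q0,q2,q3,q4,q5}.
Split {q0,q2,q3,q4,q5} by δ(·,1) → {q0,q2,q3,q5} and {q4}.
The partition is now stable with 3 blocks: {q1,q6,q7,q8} | {q0,q2,q3,q5} | {q4}.

3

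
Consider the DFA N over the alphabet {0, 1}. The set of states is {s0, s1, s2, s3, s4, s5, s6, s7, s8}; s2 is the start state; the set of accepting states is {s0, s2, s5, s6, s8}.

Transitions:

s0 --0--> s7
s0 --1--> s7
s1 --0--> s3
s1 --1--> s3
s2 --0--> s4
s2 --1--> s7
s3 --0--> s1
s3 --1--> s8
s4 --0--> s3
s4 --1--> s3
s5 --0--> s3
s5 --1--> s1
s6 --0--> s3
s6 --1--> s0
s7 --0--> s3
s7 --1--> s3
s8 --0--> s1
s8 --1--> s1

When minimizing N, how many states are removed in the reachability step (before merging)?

Starting at s2 and following transitions, the reachable set is {s1, s2, s3, s4, s7, s8}. That leaves s0, s5, s6 unreachable — 3 in total.

3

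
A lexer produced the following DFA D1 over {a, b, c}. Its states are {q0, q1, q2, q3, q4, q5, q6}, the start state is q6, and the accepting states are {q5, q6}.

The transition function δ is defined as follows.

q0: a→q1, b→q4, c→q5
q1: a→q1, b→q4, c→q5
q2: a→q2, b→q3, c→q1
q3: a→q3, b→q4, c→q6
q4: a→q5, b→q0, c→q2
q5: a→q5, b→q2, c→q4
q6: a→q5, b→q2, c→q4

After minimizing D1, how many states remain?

4

P0 = {q5,q6} | {q0,q1,q2,q3,q4}.
On input a, block {q0,q1,q2,q3,q4} splits into {q0,q1,q2,q3} and {q4}.
Split {q0,q1,q2,q3} by δ(·,b) → {q0,q1,q3} and {q2}.
The partition is now stable with 4 blocks: {q5,q6} | {q0,q1,q3} | {q4} | {q2}.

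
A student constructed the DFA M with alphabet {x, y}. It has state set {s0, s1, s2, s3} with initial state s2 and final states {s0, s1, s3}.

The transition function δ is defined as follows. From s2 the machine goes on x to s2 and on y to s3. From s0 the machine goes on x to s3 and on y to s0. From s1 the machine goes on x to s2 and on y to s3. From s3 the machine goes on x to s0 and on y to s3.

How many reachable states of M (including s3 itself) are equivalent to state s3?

Reachable states from the start: {s0,s2,s3}. Unreachable: {s1} — drop them.
Start with accepting vs non-accepting: {s0,s3} | {s2}.
No further refinement is possible. Final partition (2 blocks): {s0,s3} | {s2}.
State s3 belongs to the block {s0,s3}, which has 2 states.

2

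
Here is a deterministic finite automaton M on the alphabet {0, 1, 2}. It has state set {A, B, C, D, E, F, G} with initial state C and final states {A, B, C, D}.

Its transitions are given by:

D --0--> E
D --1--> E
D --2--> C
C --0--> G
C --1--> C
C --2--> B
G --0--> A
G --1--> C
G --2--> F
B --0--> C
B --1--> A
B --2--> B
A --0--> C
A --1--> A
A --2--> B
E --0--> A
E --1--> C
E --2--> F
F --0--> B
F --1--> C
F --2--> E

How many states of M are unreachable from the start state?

1

Starting at C and following transitions, the reachable set is {A, B, C, E, F, G}. That leaves D unreachable — 1 in total.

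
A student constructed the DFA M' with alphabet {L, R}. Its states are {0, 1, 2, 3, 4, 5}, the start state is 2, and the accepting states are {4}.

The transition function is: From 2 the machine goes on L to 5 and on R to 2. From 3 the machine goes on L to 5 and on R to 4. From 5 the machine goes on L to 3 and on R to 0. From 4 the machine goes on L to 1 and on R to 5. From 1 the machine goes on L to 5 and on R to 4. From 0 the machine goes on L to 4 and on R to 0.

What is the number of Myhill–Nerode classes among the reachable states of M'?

Every state is reachable, so we keep all 6.
P0 = {4} | {0,1,2,3,5}.
Split {0,1,2,3,5} by δ(·,L) → {1,2,3,5} and {0}.
Split {1,2,3,5} by δ(·,R) → {1,3} and {2} and {5}.
The partition is now stable with 5 blocks: {4} | {1,3} | {0} | {2} | {5}.

5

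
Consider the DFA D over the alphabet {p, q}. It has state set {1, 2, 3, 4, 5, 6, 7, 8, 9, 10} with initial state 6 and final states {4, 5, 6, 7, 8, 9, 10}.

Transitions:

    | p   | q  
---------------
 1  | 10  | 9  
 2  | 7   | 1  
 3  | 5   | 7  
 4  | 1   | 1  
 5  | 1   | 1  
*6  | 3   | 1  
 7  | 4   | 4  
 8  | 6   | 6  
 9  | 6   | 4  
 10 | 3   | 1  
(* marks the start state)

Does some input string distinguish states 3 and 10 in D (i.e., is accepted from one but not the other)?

Yes

First remove the unreachable states {2,8}; 8 states remain.
Initial partition by acceptance: {4,5,6,7,9,10} | {1,3}.
Refine {4,5,6,7,9,10} on symbol p: members go to different blocks, giving {4,5,6,10} and {7,9}.
No further refinement is possible. Final partition (3 blocks): {4,5,6,10} | {1,3} | {7,9}.
3 and 10 end up in different blocks, so they are distinguishable. For instance, the string 'ε' is accepted from only 10.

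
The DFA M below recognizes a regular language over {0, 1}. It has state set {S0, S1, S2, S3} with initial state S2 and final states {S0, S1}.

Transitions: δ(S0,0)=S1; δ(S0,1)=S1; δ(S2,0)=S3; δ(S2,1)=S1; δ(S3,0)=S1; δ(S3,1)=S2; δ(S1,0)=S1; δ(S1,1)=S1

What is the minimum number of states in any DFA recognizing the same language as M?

3

Reachable states from the start: {S1,S2,S3}. Unreachable: {S0} — drop them.
Initial partition by acceptance: {S1} | {S2,S3}.
Split {S2,S3} by δ(·,0) → {S2} and {S3}.
Stable partition: {S1} | {S2} | {S3} — 3 equivalence classes.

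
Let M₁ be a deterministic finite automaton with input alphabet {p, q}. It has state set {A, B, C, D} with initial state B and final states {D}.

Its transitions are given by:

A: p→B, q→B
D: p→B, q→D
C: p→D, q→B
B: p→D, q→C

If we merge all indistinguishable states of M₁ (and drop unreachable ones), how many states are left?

2

States {A} cannot be reached from the start state, so discard them.
Initial partition by acceptance: {D} | {B,C}.
The partition is now stable with 2 blocks: {D} | {B,C}.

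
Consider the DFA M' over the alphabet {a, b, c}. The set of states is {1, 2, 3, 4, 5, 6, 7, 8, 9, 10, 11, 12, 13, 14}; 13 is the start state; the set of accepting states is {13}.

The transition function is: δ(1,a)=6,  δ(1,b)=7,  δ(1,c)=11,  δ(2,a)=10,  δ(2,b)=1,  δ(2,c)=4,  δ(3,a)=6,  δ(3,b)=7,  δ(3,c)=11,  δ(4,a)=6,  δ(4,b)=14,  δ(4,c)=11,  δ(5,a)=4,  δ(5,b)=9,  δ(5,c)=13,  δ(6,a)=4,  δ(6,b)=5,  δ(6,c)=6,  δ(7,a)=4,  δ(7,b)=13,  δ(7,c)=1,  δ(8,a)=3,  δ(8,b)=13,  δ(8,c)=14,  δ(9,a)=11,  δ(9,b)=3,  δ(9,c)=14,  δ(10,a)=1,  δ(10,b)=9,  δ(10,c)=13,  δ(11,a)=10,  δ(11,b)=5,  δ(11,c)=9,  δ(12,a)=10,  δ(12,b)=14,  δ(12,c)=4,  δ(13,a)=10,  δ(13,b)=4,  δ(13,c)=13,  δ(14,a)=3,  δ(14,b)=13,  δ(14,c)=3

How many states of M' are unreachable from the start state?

Starting at 13 and following transitions, the reachable set is {1, 3, 4, 5, 6, 7, 9, 10, 11, 13, 14}. That leaves 2, 8, 12 unreachable — 3 in total.

3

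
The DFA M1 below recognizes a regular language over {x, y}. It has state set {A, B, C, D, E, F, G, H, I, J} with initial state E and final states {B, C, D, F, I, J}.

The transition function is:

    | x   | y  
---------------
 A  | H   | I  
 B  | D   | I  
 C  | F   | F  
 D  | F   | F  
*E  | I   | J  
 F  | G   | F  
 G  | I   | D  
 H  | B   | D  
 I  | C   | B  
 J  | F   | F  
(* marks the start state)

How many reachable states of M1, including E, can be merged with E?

2

First remove the unreachable states {A,H}; 8 states remain.
P0 = {B,C,D,F,I,J} | {E,G}.
On input x, block {B,C,D,F,I,J} splits into {B,C,D,I,J} and {F}.
On input x, block {B,C,D,I,J} splits into {C,D,J} and {B,I}.
Stable partition: {C,D,J} | {E,G} | {F} | {B,I} — 4 equivalence classes.
The equivalence class containing E is {E,G}, of size 2.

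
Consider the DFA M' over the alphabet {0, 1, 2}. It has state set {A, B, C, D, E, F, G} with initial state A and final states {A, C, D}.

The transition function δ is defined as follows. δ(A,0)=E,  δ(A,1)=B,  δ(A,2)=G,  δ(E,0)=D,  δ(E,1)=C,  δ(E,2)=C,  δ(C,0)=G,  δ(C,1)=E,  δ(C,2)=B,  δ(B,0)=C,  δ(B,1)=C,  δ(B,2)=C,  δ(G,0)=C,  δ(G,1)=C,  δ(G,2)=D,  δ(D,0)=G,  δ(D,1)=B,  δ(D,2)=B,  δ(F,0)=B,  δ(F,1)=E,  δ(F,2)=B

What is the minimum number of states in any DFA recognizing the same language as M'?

2

Reachable states from the start: {A,B,C,D,E,G}. Unreachable: {F} — drop them.
P0 = {A,C,D} | {B,E,G}.
The partition is now stable with 2 blocks: {A,C,D} | {B,E,G}.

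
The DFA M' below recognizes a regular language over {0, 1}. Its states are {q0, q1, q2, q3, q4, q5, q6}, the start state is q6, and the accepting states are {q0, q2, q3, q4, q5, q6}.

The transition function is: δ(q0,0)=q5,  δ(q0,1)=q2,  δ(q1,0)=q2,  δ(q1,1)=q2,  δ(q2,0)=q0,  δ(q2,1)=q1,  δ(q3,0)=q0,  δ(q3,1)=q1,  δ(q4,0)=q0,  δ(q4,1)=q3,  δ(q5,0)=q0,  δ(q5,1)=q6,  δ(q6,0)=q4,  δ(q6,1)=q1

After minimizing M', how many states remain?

3

P0 = {q0,q2,q3,q4,q5,q6} | {q1}.
On input 1, block {q0,q2,q3,q4,q5,q6} splits into {q0,q4,q5} and {q2,q3,q6}.
No further refinement is possible. Final partition (3 blocks): {q0,q4,q5} | {q1} | {q2,q3,q6}.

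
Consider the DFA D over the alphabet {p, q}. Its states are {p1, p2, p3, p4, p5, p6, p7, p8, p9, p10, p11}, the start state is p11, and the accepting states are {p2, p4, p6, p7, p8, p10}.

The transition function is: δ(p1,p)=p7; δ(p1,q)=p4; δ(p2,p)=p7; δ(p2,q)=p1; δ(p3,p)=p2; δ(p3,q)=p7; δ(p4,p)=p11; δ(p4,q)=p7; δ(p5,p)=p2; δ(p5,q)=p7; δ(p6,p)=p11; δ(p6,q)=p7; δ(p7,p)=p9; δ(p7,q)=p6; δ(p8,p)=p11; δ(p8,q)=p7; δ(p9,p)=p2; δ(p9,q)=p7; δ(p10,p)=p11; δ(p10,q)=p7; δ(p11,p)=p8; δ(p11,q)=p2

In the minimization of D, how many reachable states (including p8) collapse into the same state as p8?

States {p3,p5,p10} cannot be reached from the start state, so discard them.
Start with accepting vs non-accepting: {p2,p4,p6,p7,p8} | {p1,p9,p11}.
Split {p2,p4,p6,p7,p8} by δ(·,p) → {p4,p6,p7,p8} and {p2}.
On input p, block {p1,p9,p11} splits into {p1,p11} and {p9}.
On input p, block {p4,p6,p7,p8} splits into {p4,p6,p8} and {p7}.
On input p, block {p1,p11} splits into {p1} and {p11}.
No further refinement is possible. Final partition (6 blocks): {p4,p6,p8} | {p1} | {p2} | {p9} | {p7} | {p11}.
The equivalence class containing p8 is {p4,p6,p8}, of size 3.

3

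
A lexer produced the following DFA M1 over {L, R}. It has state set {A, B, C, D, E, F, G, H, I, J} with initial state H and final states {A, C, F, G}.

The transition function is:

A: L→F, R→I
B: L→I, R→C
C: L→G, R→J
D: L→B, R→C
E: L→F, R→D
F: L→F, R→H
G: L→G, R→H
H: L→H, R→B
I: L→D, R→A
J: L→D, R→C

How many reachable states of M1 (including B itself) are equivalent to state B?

4

States {E} cannot be reached from the start state, so discard them.
Initial partition by acceptance: {A,C,F,G} | {B,D,H,I,J}.
On input R, block {B,D,H,I,J} splits into {B,D,I,J} and {H}.
Split {A,C,F,G} by δ(·,R) → {A,C} and {F,G}.
The partition is now stable with 4 blocks: {A,C} | {B,D,I,J} | {H} | {F,G}.
The equivalence class containing B is {B,D,I,J}, of size 4.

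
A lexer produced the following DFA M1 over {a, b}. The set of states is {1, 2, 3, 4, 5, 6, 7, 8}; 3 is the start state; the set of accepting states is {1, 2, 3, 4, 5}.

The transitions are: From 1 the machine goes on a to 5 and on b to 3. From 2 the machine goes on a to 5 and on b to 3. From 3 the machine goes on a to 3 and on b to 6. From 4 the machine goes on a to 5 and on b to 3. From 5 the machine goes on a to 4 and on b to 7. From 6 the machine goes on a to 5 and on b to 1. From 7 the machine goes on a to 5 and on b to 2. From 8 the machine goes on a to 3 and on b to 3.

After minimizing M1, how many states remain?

4

Reachable states from the start: {1,2,3,4,5,6,7}. Unreachable: {8} — drop them.
Initial partition by acceptance: {1,2,3,4,5} | {6,7}.
Split {1,2,3,4,5} by δ(·,b) → {1,2,4} and {3,5}.
Split {3,5} by δ(·,a) → {3} and {5}.
Stable partition: {1,2,4} | {6,7} | {3} | {5} — 4 equivalence classes.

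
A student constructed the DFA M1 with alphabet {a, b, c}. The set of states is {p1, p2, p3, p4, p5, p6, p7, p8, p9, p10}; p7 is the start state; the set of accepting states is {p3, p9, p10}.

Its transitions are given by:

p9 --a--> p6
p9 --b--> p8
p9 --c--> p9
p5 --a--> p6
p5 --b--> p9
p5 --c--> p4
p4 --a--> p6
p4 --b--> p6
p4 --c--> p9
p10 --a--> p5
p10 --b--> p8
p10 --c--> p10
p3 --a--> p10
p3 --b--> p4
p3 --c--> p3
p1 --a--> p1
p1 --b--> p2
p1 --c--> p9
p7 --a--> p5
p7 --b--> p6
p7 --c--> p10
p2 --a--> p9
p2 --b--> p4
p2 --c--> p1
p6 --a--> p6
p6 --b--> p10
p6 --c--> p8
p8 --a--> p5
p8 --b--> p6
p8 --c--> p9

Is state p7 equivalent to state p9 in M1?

Reachable states from the start: {p4,p5,p6,p7,p8,p9,p10}. Unreachable: {p1,p2,p3} — drop them.
Initial partition by acceptance: {p9,p10} | {p4,p5,p6,p7,p8}.
Split {p4,p5,p6,p7,p8} by δ(·,b) → {p4,p7,p8} and {p5,p6}.
The partition is now stable with 3 blocks: {p9,p10} | {p4,p7,p8} | {p5,p6}.
p7 and p9 end up in different blocks, so they are distinguishable. For instance, the string 'ε' is accepted from only p9.

No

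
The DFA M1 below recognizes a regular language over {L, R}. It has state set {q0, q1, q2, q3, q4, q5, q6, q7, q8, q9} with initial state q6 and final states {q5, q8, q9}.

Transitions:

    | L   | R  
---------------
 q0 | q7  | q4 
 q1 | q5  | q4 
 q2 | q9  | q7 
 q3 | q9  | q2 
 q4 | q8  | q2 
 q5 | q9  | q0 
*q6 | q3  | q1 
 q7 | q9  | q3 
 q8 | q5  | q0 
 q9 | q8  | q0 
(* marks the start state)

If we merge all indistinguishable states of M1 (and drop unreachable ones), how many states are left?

All states are reachable from the start state.
P0 = {q5,q8,q9} | {q0,q1,q2,q3,q4,q6,q7}.
Refine {q0,q1,q2,q3,q4,q6,q7} on symbol L: members go to different blocks, giving {q1,q2,q3,q4,q7} and {q0,q6}.
Stable partition: {q5,q8,q9} | {q1,q2,q3,q4,q7} | {q0,q6} — 3 equivalence classes.

3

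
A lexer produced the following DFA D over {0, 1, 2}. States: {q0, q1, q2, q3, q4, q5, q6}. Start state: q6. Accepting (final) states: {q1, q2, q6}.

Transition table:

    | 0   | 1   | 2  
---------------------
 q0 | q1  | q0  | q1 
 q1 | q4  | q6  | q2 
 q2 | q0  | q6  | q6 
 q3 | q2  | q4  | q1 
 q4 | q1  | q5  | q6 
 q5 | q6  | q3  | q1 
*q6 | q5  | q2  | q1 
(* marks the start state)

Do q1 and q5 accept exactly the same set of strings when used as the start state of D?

All states are reachable from the start state.
Start with accepting vs non-accepting: {q1,q2,q6} | {q0,q3,q4,q5}.
The partition is now stable with 2 blocks: {q1,q2,q6} | {q0,q3,q4,q5}.
q1 and q5 end up in different blocks, so they are distinguishable. For instance, the string 'ε' is accepted from only q1.

No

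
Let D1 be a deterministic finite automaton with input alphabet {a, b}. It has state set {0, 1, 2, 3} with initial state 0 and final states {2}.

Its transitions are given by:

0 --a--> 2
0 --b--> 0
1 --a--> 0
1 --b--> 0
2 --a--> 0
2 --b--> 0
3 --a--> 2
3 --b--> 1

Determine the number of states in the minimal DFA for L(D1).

2

States {1,3} cannot be reached from the start state, so discard them.
Start with accepting vs non-accepting: {2} | {0}.
The partition is now stable with 2 blocks: {2} | {0}.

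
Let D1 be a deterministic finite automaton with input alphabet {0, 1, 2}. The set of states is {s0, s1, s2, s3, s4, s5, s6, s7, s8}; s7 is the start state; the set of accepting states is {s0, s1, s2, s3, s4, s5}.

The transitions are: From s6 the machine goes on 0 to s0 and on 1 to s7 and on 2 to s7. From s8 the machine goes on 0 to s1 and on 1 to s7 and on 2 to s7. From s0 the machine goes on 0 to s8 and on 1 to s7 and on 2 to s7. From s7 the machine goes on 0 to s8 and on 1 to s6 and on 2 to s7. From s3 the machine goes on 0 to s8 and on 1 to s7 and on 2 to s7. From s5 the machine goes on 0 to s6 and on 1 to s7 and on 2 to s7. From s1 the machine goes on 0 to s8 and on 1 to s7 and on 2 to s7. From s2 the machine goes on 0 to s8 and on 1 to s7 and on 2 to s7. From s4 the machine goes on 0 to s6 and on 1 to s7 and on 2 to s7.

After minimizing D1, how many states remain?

First remove the unreachable states {s2,s3,s4,s5}; 5 states remain.
P0 = {s0,s1} | {s6,s7,s8}.
On input 0, block {s6,s7,s8} splits into {s6,s8} and {s7}.
The partition is now stable with 3 blocks: {s0,s1} | {s6,s8} | {s7}.

3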